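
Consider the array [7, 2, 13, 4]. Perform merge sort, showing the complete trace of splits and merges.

Merge sort trace:

Split: [7, 2, 13, 4] -> [7, 2] and [13, 4]
  Split: [7, 2] -> [7] and [2]
  Merge: [7] + [2] -> [2, 7]
  Split: [13, 4] -> [13] and [4]
  Merge: [13] + [4] -> [4, 13]
Merge: [2, 7] + [4, 13] -> [2, 4, 7, 13]

Final sorted array: [2, 4, 7, 13]

The merge sort proceeds by recursively splitting the array and merging sorted halves.
After all merges, the sorted array is [2, 4, 7, 13].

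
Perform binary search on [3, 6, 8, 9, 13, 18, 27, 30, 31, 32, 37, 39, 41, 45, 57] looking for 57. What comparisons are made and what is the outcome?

Binary search for 57 in [3, 6, 8, 9, 13, 18, 27, 30, 31, 32, 37, 39, 41, 45, 57]:

lo=0, hi=14, mid=7, arr[mid]=30 -> 30 < 57, search right half
lo=8, hi=14, mid=11, arr[mid]=39 -> 39 < 57, search right half
lo=12, hi=14, mid=13, arr[mid]=45 -> 45 < 57, search right half
lo=14, hi=14, mid=14, arr[mid]=57 -> Found target at index 14!

Binary search finds 57 at index 14 after 4 comparisons. The search repeatedly halves the search space by comparing with the middle element.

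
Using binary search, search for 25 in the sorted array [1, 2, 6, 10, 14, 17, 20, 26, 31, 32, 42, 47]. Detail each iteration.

Binary search for 25 in [1, 2, 6, 10, 14, 17, 20, 26, 31, 32, 42, 47]:

lo=0, hi=11, mid=5, arr[mid]=17 -> 17 < 25, search right half
lo=6, hi=11, mid=8, arr[mid]=31 -> 31 > 25, search left half
lo=6, hi=7, mid=6, arr[mid]=20 -> 20 < 25, search right half
lo=7, hi=7, mid=7, arr[mid]=26 -> 26 > 25, search left half
lo=7 > hi=6, target 25 not found

Binary search determines that 25 is not in the array after 4 comparisons. The search space was exhausted without finding the target.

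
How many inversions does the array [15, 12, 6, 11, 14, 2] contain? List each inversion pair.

Finding inversions in [15, 12, 6, 11, 14, 2]:

(0, 1): arr[0]=15 > arr[1]=12
(0, 2): arr[0]=15 > arr[2]=6
(0, 3): arr[0]=15 > arr[3]=11
(0, 4): arr[0]=15 > arr[4]=14
(0, 5): arr[0]=15 > arr[5]=2
(1, 2): arr[1]=12 > arr[2]=6
(1, 3): arr[1]=12 > arr[3]=11
(1, 5): arr[1]=12 > arr[5]=2
(2, 5): arr[2]=6 > arr[5]=2
(3, 5): arr[3]=11 > arr[5]=2
(4, 5): arr[4]=14 > arr[5]=2

Total inversions: 11

The array has 11 inversion(s): (0,1), (0,2), (0,3), (0,4), (0,5), (1,2), (1,3), (1,5), (2,5), (3,5), (4,5). Each pair (i,j) satisfies i < j and arr[i] > arr[j].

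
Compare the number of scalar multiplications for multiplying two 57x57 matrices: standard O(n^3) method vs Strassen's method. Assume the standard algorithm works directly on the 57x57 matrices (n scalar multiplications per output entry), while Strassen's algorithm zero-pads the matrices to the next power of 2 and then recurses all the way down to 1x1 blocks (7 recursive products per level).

Matrix multiplication for 57x57 matrices:

Strassen's algorithm requires power-of-2 dimensions. Pad 57x57 to 64x64 (next power of 2).

Standard algorithm: 57^3 = 185193 multiplications
Strassen's algorithm: 7^(log2(64)) = 7^6 = 117649 multiplications
Savings: 185193 - 117649 = 67544 multiplications

Standard: 185193 multiplications (57^3). Strassen: 117649 multiplications (7^6, after padding to 64x64). Strassen reduces 8 recursive multiplications to 7 at each level.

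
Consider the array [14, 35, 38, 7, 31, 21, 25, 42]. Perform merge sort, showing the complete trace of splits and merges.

Merge sort trace:

Split: [14, 35, 38, 7, 31, 21, 25, 42] -> [14, 35, 38, 7] and [31, 21, 25, 42]
  Split: [14, 35, 38, 7] -> [14, 35] and [38, 7]
    Split: [14, 35] -> [14] and [35]
    Merge: [14] + [35] -> [14, 35]
    Split: [38, 7] -> [38] and [7]
    Merge: [38] + [7] -> [7, 38]
  Merge: [14, 35] + [7, 38] -> [7, 14, 35, 38]
  Split: [31, 21, 25, 42] -> [31, 21] and [25, 42]
    Split: [31, 21] -> [31] and [21]
    Merge: [31] + [21] -> [21, 31]
    Split: [25, 42] -> [25] and [42]
    Merge: [25] + [42] -> [25, 42]
  Merge: [21, 31] + [25, 42] -> [21, 25, 31, 42]
Merge: [7, 14, 35, 38] + [21, 25, 31, 42] -> [7, 14, 21, 25, 31, 35, 38, 42]

Final sorted array: [7, 14, 21, 25, 31, 35, 38, 42]

The merge sort proceeds by recursively splitting the array and merging sorted halves.
After all merges, the sorted array is [7, 14, 21, 25, 31, 35, 38, 42].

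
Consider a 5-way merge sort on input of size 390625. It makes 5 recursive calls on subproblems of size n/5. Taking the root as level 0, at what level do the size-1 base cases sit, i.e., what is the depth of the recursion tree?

For divide and conquer with division factor 5:

Problem sizes at each level:
Level 0: 390625
Level 1: 78125
Level 2: 15625
Level 3: 3125
Level 4: 625
Level 5: 125
Level 6: 25
Level 7: 5
Level 8: 1

The root is level 0 and the size-1 base case is level 8 (the tree spans levels 0 through 8, i.e. 9 levels counting the root), so the depth is the number of divisions: log_5(390625) = 8

The recursion tree depth is log_5(390625) = 8. At each level, the problem size is divided by 5, so it takes 8 divisions to reduce to a base case of size 1. The algorithm makes 5 recursive calls at each level.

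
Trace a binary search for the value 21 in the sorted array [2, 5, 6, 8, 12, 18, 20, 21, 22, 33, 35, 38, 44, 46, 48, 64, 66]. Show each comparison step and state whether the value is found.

Binary search for 21 in [2, 5, 6, 8, 12, 18, 20, 21, 22, 33, 35, 38, 44, 46, 48, 64, 66]:

lo=0, hi=16, mid=8, arr[mid]=22 -> 22 > 21, search left half
lo=0, hi=7, mid=3, arr[mid]=8 -> 8 < 21, search right half
lo=4, hi=7, mid=5, arr[mid]=18 -> 18 < 21, search right half
lo=6, hi=7, mid=6, arr[mid]=20 -> 20 < 21, search right half
lo=7, hi=7, mid=7, arr[mid]=21 -> Found target at index 7!

Binary search finds 21 at index 7 after 5 comparisons. The search repeatedly halves the search space by comparing with the middle element.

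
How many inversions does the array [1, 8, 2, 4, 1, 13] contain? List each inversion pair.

Finding inversions in [1, 8, 2, 4, 1, 13]:

(1, 2): arr[1]=8 > arr[2]=2
(1, 3): arr[1]=8 > arr[3]=4
(1, 4): arr[1]=8 > arr[4]=1
(2, 4): arr[2]=2 > arr[4]=1
(3, 4): arr[3]=4 > arr[4]=1

Total inversions: 5

The array has 5 inversion(s): (1,2), (1,3), (1,4), (2,4), (3,4). Each pair (i,j) satisfies i < j and arr[i] > arr[j].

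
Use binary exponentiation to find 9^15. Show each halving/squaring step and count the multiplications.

Computing 9^15 by squaring (build up from 9^1; each line after the first costs one multiplication):

9^1 = 9
9^2 = (9^1)^2 = 9^2 = 81
9^3 = 9 * 9^2 = 9 * 81 = 729
9^6 = (9^3)^2 = 729^2 = 531441
9^7 = 9 * 9^6 = 9 * 531441 = 4782969
9^14 = (9^7)^2 = 4782969^2 = 22876792454961
9^15 = 9 * 9^14 = 9 * 22876792454961 = 205891132094649

Result: 205891132094649
Multiplications needed: 6 (6 lines after 9^1)

9^15 = 205891132094649. Using exponentiation by squaring, this requires 6 multiplications. The key idea: if the exponent is even, square the half-power; if odd, multiply by the base once.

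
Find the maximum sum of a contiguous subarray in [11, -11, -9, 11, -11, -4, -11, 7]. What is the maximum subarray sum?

Using Kadane's algorithm on [11, -11, -9, 11, -11, -4, -11, 7]:

Scanning through the array:
Position 1 (value -11): max_ending_here = 0, max_so_far = 11
Position 2 (value -9): max_ending_here = -9, max_so_far = 11
Position 3 (value 11): max_ending_here = 11, max_so_far = 11
Position 4 (value -11): max_ending_here = 0, max_so_far = 11
Position 5 (value -4): max_ending_here = -4, max_so_far = 11
Position 6 (value -11): max_ending_here = -11, max_so_far = 11
Position 7 (value 7): max_ending_here = 7, max_so_far = 11

Maximum subarray: [11]
Maximum sum: 11

The maximum subarray is [11] with sum 11. This subarray runs from index 0 to index 0.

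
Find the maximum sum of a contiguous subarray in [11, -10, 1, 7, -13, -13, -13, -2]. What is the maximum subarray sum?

Using Kadane's algorithm on [11, -10, 1, 7, -13, -13, -13, -2]:

Scanning through the array:
Position 1 (value -10): max_ending_here = 1, max_so_far = 11
Position 2 (value 1): max_ending_here = 2, max_so_far = 11
Position 3 (value 7): max_ending_here = 9, max_so_far = 11
Position 4 (value -13): max_ending_here = -4, max_so_far = 11
Position 5 (value -13): max_ending_here = -13, max_so_far = 11
Position 6 (value -13): max_ending_here = -13, max_so_far = 11
Position 7 (value -2): max_ending_here = -2, max_so_far = 11

Maximum subarray: [11]
Maximum sum: 11

The maximum subarray is [11] with sum 11. This subarray runs from index 0 to index 0.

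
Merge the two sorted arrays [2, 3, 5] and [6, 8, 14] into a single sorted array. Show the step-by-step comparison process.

Merging process:

Compare 2 vs 6: take 2 from left. Merged: [2]
Compare 3 vs 6: take 3 from left. Merged: [2, 3]
Compare 5 vs 6: take 5 from left. Merged: [2, 3, 5]
Append remaining from right: [6, 8, 14]. Merged: [2, 3, 5, 6, 8, 14]

Final merged array: [2, 3, 5, 6, 8, 14]
Total comparisons: 3

The merged array is [2, 3, 5, 6, 8, 14], requiring 3 comparisons. The merge step runs in O(n) time where n is the total number of elements.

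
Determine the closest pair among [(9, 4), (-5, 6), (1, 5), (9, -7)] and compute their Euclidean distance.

Computing all pairwise distances among 4 points:

d((9, 4), (-5, 6)) = 14.1421
d((9, 4), (1, 5)) = 8.0623
d((9, 4), (9, -7)) = 11.0
d((-5, 6), (1, 5)) = 6.0828 <-- minimum
d((-5, 6), (9, -7)) = 19.105
d((1, 5), (9, -7)) = 14.4222

Closest pair: (-5, 6) and (1, 5) with distance 6.0828

The closest pair is (-5, 6) and (1, 5) with Euclidean distance 6.0828. For 4 points, brute-force pairwise comparison is shown above. For large n, the divide-and-conquer algorithm (sort by x, recurse on halves, check the dividing strip) achieves O(n log n).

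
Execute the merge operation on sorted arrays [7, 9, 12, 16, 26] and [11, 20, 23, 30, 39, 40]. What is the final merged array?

Merging process:

Compare 7 vs 11: take 7 from left. Merged: [7]
Compare 9 vs 11: take 9 from left. Merged: [7, 9]
Compare 12 vs 11: take 11 from right. Merged: [7, 9, 11]
Compare 12 vs 20: take 12 from left. Merged: [7, 9, 11, 12]
Compare 16 vs 20: take 16 from left. Merged: [7, 9, 11, 12, 16]
Compare 26 vs 20: take 20 from right. Merged: [7, 9, 11, 12, 16, 20]
Compare 26 vs 23: take 23 from right. Merged: [7, 9, 11, 12, 16, 20, 23]
Compare 26 vs 30: take 26 from left. Merged: [7, 9, 11, 12, 16, 20, 23, 26]
Append remaining from right: [30, 39, 40]. Merged: [7, 9, 11, 12, 16, 20, 23, 26, 30, 39, 40]

Final merged array: [7, 9, 11, 12, 16, 20, 23, 26, 30, 39, 40]
Total comparisons: 8

The merged array is [7, 9, 11, 12, 16, 20, 23, 26, 30, 39, 40], requiring 8 comparisons. The merge step runs in O(n) time where n is the total number of elements.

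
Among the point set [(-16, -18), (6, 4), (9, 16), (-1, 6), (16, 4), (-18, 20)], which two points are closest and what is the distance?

Computing all pairwise distances among 6 points:

d((-16, -18), (6, 4)) = 31.1127
d((-16, -18), (9, 16)) = 42.2019
d((-16, -18), (-1, 6)) = 28.3019
d((-16, -18), (16, 4)) = 38.833
d((-16, -18), (-18, 20)) = 38.0526
d((6, 4), (9, 16)) = 12.3693
d((6, 4), (-1, 6)) = 7.2801 <-- minimum
d((6, 4), (16, 4)) = 10.0
d((6, 4), (-18, 20)) = 28.8444
d((9, 16), (-1, 6)) = 14.1421
d((9, 16), (16, 4)) = 13.8924
d((9, 16), (-18, 20)) = 27.2947
d((-1, 6), (16, 4)) = 17.1172
d((-1, 6), (-18, 20)) = 22.0227
d((16, 4), (-18, 20)) = 37.5766

Closest pair: (6, 4) and (-1, 6) with distance 7.2801

The closest pair is (6, 4) and (-1, 6) with Euclidean distance 7.2801. For 6 points, brute-force pairwise comparison is shown above. For large n, the divide-and-conquer algorithm (sort by x, recurse on halves, check the dividing strip) achieves O(n log n).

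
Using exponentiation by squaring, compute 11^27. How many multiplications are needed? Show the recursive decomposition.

Computing 11^27 by squaring (build up from 11^1; each line after the first costs one multiplication):

11^1 = 11
11^2 = (11^1)^2 = 11^2 = 121
11^3 = 11 * 11^2 = 11 * 121 = 1331
11^6 = (11^3)^2 = 1331^2 = 1771561
11^12 = (11^6)^2 = 1771561^2 = 3138428376721
11^13 = 11 * 11^12 = 11 * 3138428376721 = 34522712143931
11^26 = (11^13)^2 = 34522712143931^2 = 1191817653772720942460132761
11^27 = 11 * 11^26 = 11 * 1191817653772720942460132761 = 13109994191499930367061460371

Result: 13109994191499930367061460371
Multiplications needed: 7 (7 lines after 11^1)

11^27 = 13109994191499930367061460371. Using exponentiation by squaring, this requires 7 multiplications. The key idea: if the exponent is even, square the half-power; if odd, multiply by the base once.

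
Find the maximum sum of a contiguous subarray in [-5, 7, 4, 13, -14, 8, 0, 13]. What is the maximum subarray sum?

Using Kadane's algorithm on [-5, 7, 4, 13, -14, 8, 0, 13]:

Scanning through the array:
Position 1 (value 7): max_ending_here = 7, max_so_far = 7
Position 2 (value 4): max_ending_here = 11, max_so_far = 11
Position 3 (value 13): max_ending_here = 24, max_so_far = 24
Position 4 (value -14): max_ending_here = 10, max_so_far = 24
Position 5 (value 8): max_ending_here = 18, max_so_far = 24
Position 6 (value 0): max_ending_here = 18, max_so_far = 24
Position 7 (value 13): max_ending_here = 31, max_so_far = 31

Maximum subarray: [7, 4, 13, -14, 8, 0, 13]
Maximum sum: 31

The maximum subarray is [7, 4, 13, -14, 8, 0, 13] with sum 31. This subarray runs from index 1 to index 7.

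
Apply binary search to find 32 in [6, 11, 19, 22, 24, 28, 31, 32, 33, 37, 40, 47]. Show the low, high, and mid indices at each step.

Binary search for 32 in [6, 11, 19, 22, 24, 28, 31, 32, 33, 37, 40, 47]:

lo=0, hi=11, mid=5, arr[mid]=28 -> 28 < 32, search right half
lo=6, hi=11, mid=8, arr[mid]=33 -> 33 > 32, search left half
lo=6, hi=7, mid=6, arr[mid]=31 -> 31 < 32, search right half
lo=7, hi=7, mid=7, arr[mid]=32 -> Found target at index 7!

Binary search finds 32 at index 7 after 4 comparisons. The search repeatedly halves the search space by comparing with the middle element.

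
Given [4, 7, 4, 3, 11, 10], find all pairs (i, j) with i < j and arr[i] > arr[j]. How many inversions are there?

Finding inversions in [4, 7, 4, 3, 11, 10]:

(0, 3): arr[0]=4 > arr[3]=3
(1, 2): arr[1]=7 > arr[2]=4
(1, 3): arr[1]=7 > arr[3]=3
(2, 3): arr[2]=4 > arr[3]=3
(4, 5): arr[4]=11 > arr[5]=10

Total inversions: 5

The array has 5 inversion(s): (0,3), (1,2), (1,3), (2,3), (4,5). Each pair (i,j) satisfies i < j and arr[i] > arr[j].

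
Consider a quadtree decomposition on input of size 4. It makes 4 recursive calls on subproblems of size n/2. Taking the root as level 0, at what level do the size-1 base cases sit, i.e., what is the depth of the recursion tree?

For divide and conquer with division factor 2:

Problem sizes at each level:
Level 0: 4
Level 1: 2
Level 2: 1

The root is level 0 and the size-1 base case is level 2 (the tree spans levels 0 through 2, i.e. 3 levels counting the root), so the depth is the number of divisions: log_2(4) = 2

The recursion tree depth is log_2(4) = 2. At each level, the problem size is divided by 2, so it takes 2 divisions to reduce to a base case of size 1. The algorithm makes 4 recursive calls at each level.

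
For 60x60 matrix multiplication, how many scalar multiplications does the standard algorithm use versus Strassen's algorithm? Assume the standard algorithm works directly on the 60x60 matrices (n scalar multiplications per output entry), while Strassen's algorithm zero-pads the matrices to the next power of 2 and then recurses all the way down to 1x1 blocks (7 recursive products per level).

Matrix multiplication for 60x60 matrices:

Strassen's algorithm requires power-of-2 dimensions. Pad 60x60 to 64x64 (next power of 2).

Standard algorithm: 60^3 = 216000 multiplications
Strassen's algorithm: 7^(log2(64)) = 7^6 = 117649 multiplications
Savings: 216000 - 117649 = 98351 multiplications

Standard: 216000 multiplications (60^3). Strassen: 117649 multiplications (7^6, after padding to 64x64). Strassen reduces 8 recursive multiplications to 7 at each level.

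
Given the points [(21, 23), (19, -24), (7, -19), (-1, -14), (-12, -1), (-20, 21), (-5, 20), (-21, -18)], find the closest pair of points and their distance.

Computing all pairwise distances among 8 points:

d((21, 23), (19, -24)) = 47.0425
d((21, 23), (7, -19)) = 44.2719
d((21, 23), (-1, -14)) = 43.0465
d((21, 23), (-12, -1)) = 40.8044
d((21, 23), (-20, 21)) = 41.0488
d((21, 23), (-5, 20)) = 26.1725
d((21, 23), (-21, -18)) = 58.6941
d((19, -24), (7, -19)) = 13.0
d((19, -24), (-1, -14)) = 22.3607
d((19, -24), (-12, -1)) = 38.6005
d((19, -24), (-20, 21)) = 59.5483
d((19, -24), (-5, 20)) = 50.1199
d((19, -24), (-21, -18)) = 40.4475
d((7, -19), (-1, -14)) = 9.434 <-- minimum
d((7, -19), (-12, -1)) = 26.1725
d((7, -19), (-20, 21)) = 48.2597
d((7, -19), (-5, 20)) = 40.8044
d((7, -19), (-21, -18)) = 28.0179
d((-1, -14), (-12, -1)) = 17.0294
d((-1, -14), (-20, 21)) = 39.8246
d((-1, -14), (-5, 20)) = 34.2345
d((-1, -14), (-21, -18)) = 20.3961
d((-12, -1), (-20, 21)) = 23.4094
d((-12, -1), (-5, 20)) = 22.1359
d((-12, -1), (-21, -18)) = 19.2354
d((-20, 21), (-5, 20)) = 15.0333
d((-20, 21), (-21, -18)) = 39.0128
d((-5, 20), (-21, -18)) = 41.2311

Closest pair: (7, -19) and (-1, -14) with distance 9.434

The closest pair is (7, -19) and (-1, -14) with Euclidean distance 9.434. For 8 points, brute-force pairwise comparison is shown above. For large n, the divide-and-conquer algorithm (sort by x, recurse on halves, check the dividing strip) achieves O(n log n).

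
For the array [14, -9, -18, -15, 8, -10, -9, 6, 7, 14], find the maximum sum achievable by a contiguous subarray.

Using Kadane's algorithm on [14, -9, -18, -15, 8, -10, -9, 6, 7, 14]:

Scanning through the array:
Position 1 (value -9): max_ending_here = 5, max_so_far = 14
Position 2 (value -18): max_ending_here = -13, max_so_far = 14
Position 3 (value -15): max_ending_here = -15, max_so_far = 14
Position 4 (value 8): max_ending_here = 8, max_so_far = 14
Position 5 (value -10): max_ending_here = -2, max_so_far = 14
Position 6 (value -9): max_ending_here = -9, max_so_far = 14
Position 7 (value 6): max_ending_here = 6, max_so_far = 14
Position 8 (value 7): max_ending_here = 13, max_so_far = 14
Position 9 (value 14): max_ending_here = 27, max_so_far = 27

Maximum subarray: [6, 7, 14]
Maximum sum: 27

The maximum subarray is [6, 7, 14] with sum 27. This subarray runs from index 7 to index 9.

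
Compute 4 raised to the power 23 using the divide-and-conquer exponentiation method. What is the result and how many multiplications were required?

Computing 4^23 by squaring (build up from 4^1; each line after the first costs one multiplication):

4^1 = 4
4^2 = (4^1)^2 = 4^2 = 16
4^4 = (4^2)^2 = 16^2 = 256
4^5 = 4 * 4^4 = 4 * 256 = 1024
4^10 = (4^5)^2 = 1024^2 = 1048576
4^11 = 4 * 4^10 = 4 * 1048576 = 4194304
4^22 = (4^11)^2 = 4194304^2 = 17592186044416
4^23 = 4 * 4^22 = 4 * 17592186044416 = 70368744177664

Result: 70368744177664
Multiplications needed: 7 (7 lines after 4^1)

4^23 = 70368744177664. Using exponentiation by squaring, this requires 7 multiplications. The key idea: if the exponent is even, square the half-power; if odd, multiply by the base once.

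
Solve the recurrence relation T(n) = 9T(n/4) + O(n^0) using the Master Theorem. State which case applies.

Master Theorem for T(n) = 9T(n/4) + O(n^0):

a = 9, b = 4, c = 0
log_b(a) = log_4(9) = 1.5850

Case 1: c = 0 < log_4(9) = 1.5850
T(n) = O(n^(log_4 9))

For T(n) = 9T(n/4) + O(n^0): log_4(9) = 1.5850. This is Case 1 of the Master Theorem (c < log_b(a), work dominated by leaves), giving O(n^(log_4 9)).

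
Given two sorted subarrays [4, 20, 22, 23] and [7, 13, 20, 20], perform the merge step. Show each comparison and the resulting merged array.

Merging process:

Compare 4 vs 7: take 4 from left. Merged: [4]
Compare 20 vs 7: take 7 from right. Merged: [4, 7]
Compare 20 vs 13: take 13 from right. Merged: [4, 7, 13]
Compare 20 vs 20: take 20 from left. Merged: [4, 7, 13, 20]
Compare 22 vs 20: take 20 from right. Merged: [4, 7, 13, 20, 20]
Compare 22 vs 20: take 20 from right. Merged: [4, 7, 13, 20, 20, 20]
Append remaining from left: [22, 23]. Merged: [4, 7, 13, 20, 20, 20, 22, 23]

Final merged array: [4, 7, 13, 20, 20, 20, 22, 23]
Total comparisons: 6

The merged array is [4, 7, 13, 20, 20, 20, 22, 23], requiring 6 comparisons. The merge step runs in O(n) time where n is the total number of elements.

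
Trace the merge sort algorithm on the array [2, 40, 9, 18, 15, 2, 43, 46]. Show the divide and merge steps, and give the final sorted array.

Merge sort trace:

Split: [2, 40, 9, 18, 15, 2, 43, 46] -> [2, 40, 9, 18] and [15, 2, 43, 46]
  Split: [2, 40, 9, 18] -> [2, 40] and [9, 18]
    Split: [2, 40] -> [2] and [40]
    Merge: [2] + [40] -> [2, 40]
    Split: [9, 18] -> [9] and [18]
    Merge: [9] + [18] -> [9, 18]
  Merge: [2, 40] + [9, 18] -> [2, 9, 18, 40]
  Split: [15, 2, 43, 46] -> [15, 2] and [43, 46]
    Split: [15, 2] -> [15] and [2]
    Merge: [15] + [2] -> [2, 15]
    Split: [43, 46] -> [43] and [46]
    Merge: [43] + [46] -> [43, 46]
  Merge: [2, 15] + [43, 46] -> [2, 15, 43, 46]
Merge: [2, 9, 18, 40] + [2, 15, 43, 46] -> [2, 2, 9, 15, 18, 40, 43, 46]

Final sorted array: [2, 2, 9, 15, 18, 40, 43, 46]

The merge sort proceeds by recursively splitting the array and merging sorted halves.
After all merges, the sorted array is [2, 2, 9, 15, 18, 40, 43, 46].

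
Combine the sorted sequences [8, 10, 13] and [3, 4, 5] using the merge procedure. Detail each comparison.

Merging process:

Compare 8 vs 3: take 3 from right. Merged: [3]
Compare 8 vs 4: take 4 from right. Merged: [3, 4]
Compare 8 vs 5: take 5 from right. Merged: [3, 4, 5]
Append remaining from left: [8, 10, 13]. Merged: [3, 4, 5, 8, 10, 13]

Final merged array: [3, 4, 5, 8, 10, 13]
Total comparisons: 3

The merged array is [3, 4, 5, 8, 10, 13], requiring 3 comparisons. The merge step runs in O(n) time where n is the total number of elements.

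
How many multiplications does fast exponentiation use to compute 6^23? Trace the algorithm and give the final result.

Computing 6^23 by squaring (build up from 6^1; each line after the first costs one multiplication):

6^1 = 6
6^2 = (6^1)^2 = 6^2 = 36
6^4 = (6^2)^2 = 36^2 = 1296
6^5 = 6 * 6^4 = 6 * 1296 = 7776
6^10 = (6^5)^2 = 7776^2 = 60466176
6^11 = 6 * 6^10 = 6 * 60466176 = 362797056
6^22 = (6^11)^2 = 362797056^2 = 131621703842267136
6^23 = 6 * 6^22 = 6 * 131621703842267136 = 789730223053602816

Result: 789730223053602816
Multiplications needed: 7 (7 lines after 6^1)

6^23 = 789730223053602816. Using exponentiation by squaring, this requires 7 multiplications. The key idea: if the exponent is even, square the half-power; if odd, multiply by the base once.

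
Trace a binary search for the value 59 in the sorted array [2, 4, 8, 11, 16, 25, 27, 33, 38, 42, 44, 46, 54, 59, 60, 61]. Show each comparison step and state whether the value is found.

Binary search for 59 in [2, 4, 8, 11, 16, 25, 27, 33, 38, 42, 44, 46, 54, 59, 60, 61]:

lo=0, hi=15, mid=7, arr[mid]=33 -> 33 < 59, search right half
lo=8, hi=15, mid=11, arr[mid]=46 -> 46 < 59, search right half
lo=12, hi=15, mid=13, arr[mid]=59 -> Found target at index 13!

Binary search finds 59 at index 13 after 3 comparisons. The search repeatedly halves the search space by comparing with the middle element.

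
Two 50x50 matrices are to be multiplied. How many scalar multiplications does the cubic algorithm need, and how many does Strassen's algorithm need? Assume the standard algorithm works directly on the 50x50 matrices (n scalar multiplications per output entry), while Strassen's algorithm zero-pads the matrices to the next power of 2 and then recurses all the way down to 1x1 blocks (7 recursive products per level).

Matrix multiplication for 50x50 matrices:

Strassen's algorithm requires power-of-2 dimensions. Pad 50x50 to 64x64 (next power of 2).

Standard algorithm: 50^3 = 125000 multiplications
Strassen's algorithm: 7^(log2(64)) = 7^6 = 117649 multiplications
Savings: 125000 - 117649 = 7351 multiplications

Standard: 125000 multiplications (50^3). Strassen: 117649 multiplications (7^6, after padding to 64x64). Strassen reduces 8 recursive multiplications to 7 at each level.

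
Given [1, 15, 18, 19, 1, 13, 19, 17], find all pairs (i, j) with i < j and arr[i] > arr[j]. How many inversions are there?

Finding inversions in [1, 15, 18, 19, 1, 13, 19, 17]:

(1, 4): arr[1]=15 > arr[4]=1
(1, 5): arr[1]=15 > arr[5]=13
(2, 4): arr[2]=18 > arr[4]=1
(2, 5): arr[2]=18 > arr[5]=13
(2, 7): arr[2]=18 > arr[7]=17
(3, 4): arr[3]=19 > arr[4]=1
(3, 5): arr[3]=19 > arr[5]=13
(3, 7): arr[3]=19 > arr[7]=17
(6, 7): arr[6]=19 > arr[7]=17

Total inversions: 9

The array has 9 inversion(s): (1,4), (1,5), (2,4), (2,5), (2,7), (3,4), (3,5), (3,7), (6,7). Each pair (i,j) satisfies i < j and arr[i] > arr[j].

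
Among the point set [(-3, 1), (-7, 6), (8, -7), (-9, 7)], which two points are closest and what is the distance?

Computing all pairwise distances among 4 points:

d((-3, 1), (-7, 6)) = 6.4031
d((-3, 1), (8, -7)) = 13.6015
d((-3, 1), (-9, 7)) = 8.4853
d((-7, 6), (8, -7)) = 19.8494
d((-7, 6), (-9, 7)) = 2.2361 <-- minimum
d((8, -7), (-9, 7)) = 22.0227

Closest pair: (-7, 6) and (-9, 7) with distance 2.2361

The closest pair is (-7, 6) and (-9, 7) with Euclidean distance 2.2361. For 4 points, brute-force pairwise comparison is shown above. For large n, the divide-and-conquer algorithm (sort by x, recurse on halves, check the dividing strip) achieves O(n log n).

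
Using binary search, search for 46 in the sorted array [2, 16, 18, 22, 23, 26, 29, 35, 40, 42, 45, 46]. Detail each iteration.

Binary search for 46 in [2, 16, 18, 22, 23, 26, 29, 35, 40, 42, 45, 46]:

lo=0, hi=11, mid=5, arr[mid]=26 -> 26 < 46, search right half
lo=6, hi=11, mid=8, arr[mid]=40 -> 40 < 46, search right half
lo=9, hi=11, mid=10, arr[mid]=45 -> 45 < 46, search right half
lo=11, hi=11, mid=11, arr[mid]=46 -> Found target at index 11!

Binary search finds 46 at index 11 after 4 comparisons. The search repeatedly halves the search space by comparing with the middle element.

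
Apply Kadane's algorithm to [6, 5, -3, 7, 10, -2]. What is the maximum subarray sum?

Using Kadane's algorithm on [6, 5, -3, 7, 10, -2]:

Scanning through the array:
Position 1 (value 5): max_ending_here = 11, max_so_far = 11
Position 2 (value -3): max_ending_here = 8, max_so_far = 11
Position 3 (value 7): max_ending_here = 15, max_so_far = 15
Position 4 (value 10): max_ending_here = 25, max_so_far = 25
Position 5 (value -2): max_ending_here = 23, max_so_far = 25

Maximum subarray: [6, 5, -3, 7, 10]
Maximum sum: 25

The maximum subarray is [6, 5, -3, 7, 10] with sum 25. This subarray runs from index 0 to index 4.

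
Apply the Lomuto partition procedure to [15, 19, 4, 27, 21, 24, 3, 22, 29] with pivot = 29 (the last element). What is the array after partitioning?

Lomuto partition with pivot = 29:

Initial array: [15, 19, 4, 27, 21, 24, 3, 22, 29]

arr[0]=15 <= 29: swap with position 0, array becomes [15, 19, 4, 27, 21, 24, 3, 22, 29]
arr[1]=19 <= 29: swap with position 1, array becomes [15, 19, 4, 27, 21, 24, 3, 22, 29]
arr[2]=4 <= 29: swap with position 2, array becomes [15, 19, 4, 27, 21, 24, 3, 22, 29]
arr[3]=27 <= 29: swap with position 3, array becomes [15, 19, 4, 27, 21, 24, 3, 22, 29]
arr[4]=21 <= 29: swap with position 4, array becomes [15, 19, 4, 27, 21, 24, 3, 22, 29]
arr[5]=24 <= 29: swap with position 5, array becomes [15, 19, 4, 27, 21, 24, 3, 22, 29]
arr[6]=3 <= 29: swap with position 6, array becomes [15, 19, 4, 27, 21, 24, 3, 22, 29]
arr[7]=22 <= 29: swap with position 7, array becomes [15, 19, 4, 27, 21, 24, 3, 22, 29]

Place pivot at position 8: [15, 19, 4, 27, 21, 24, 3, 22, 29]
Pivot position: 8

After partitioning with pivot 29, the array becomes [15, 19, 4, 27, 21, 24, 3, 22, 29]. The pivot is placed at index 8. All elements to the left of the pivot are <= 29, and all elements to the right are > 29.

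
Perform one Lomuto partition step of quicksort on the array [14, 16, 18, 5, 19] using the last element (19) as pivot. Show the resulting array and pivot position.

Lomuto partition with pivot = 19:

Initial array: [14, 16, 18, 5, 19]

arr[0]=14 <= 19: swap with position 0, array becomes [14, 16, 18, 5, 19]
arr[1]=16 <= 19: swap with position 1, array becomes [14, 16, 18, 5, 19]
arr[2]=18 <= 19: swap with position 2, array becomes [14, 16, 18, 5, 19]
arr[3]=5 <= 19: swap with position 3, array becomes [14, 16, 18, 5, 19]

Place pivot at position 4: [14, 16, 18, 5, 19]
Pivot position: 4

After partitioning with pivot 19, the array becomes [14, 16, 18, 5, 19]. The pivot is placed at index 4. All elements to the left of the pivot are <= 19, and all elements to the right are > 19.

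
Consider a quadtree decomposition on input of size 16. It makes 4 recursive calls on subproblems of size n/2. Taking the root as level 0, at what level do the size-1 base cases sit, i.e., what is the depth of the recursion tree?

For divide and conquer with division factor 2:

Problem sizes at each level:
Level 0: 16
Level 1: 8
Level 2: 4
Level 3: 2
Level 4: 1

The root is level 0 and the size-1 base case is level 4 (the tree spans levels 0 through 4, i.e. 5 levels counting the root), so the depth is the number of divisions: log_2(16) = 4

The recursion tree depth is log_2(16) = 4. At each level, the problem size is divided by 2, so it takes 4 divisions to reduce to a base case of size 1. The algorithm makes 4 recursive calls at each level.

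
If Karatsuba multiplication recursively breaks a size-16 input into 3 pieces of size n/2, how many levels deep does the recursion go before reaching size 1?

For divide and conquer with division factor 2:

Problem sizes at each level:
Level 0: 16
Level 1: 8
Level 2: 4
Level 3: 2
Level 4: 1

The root is level 0 and the size-1 base case is level 4 (the tree spans levels 0 through 4, i.e. 5 levels counting the root), so the depth is the number of divisions: log_2(16) = 4

The recursion tree depth is log_2(16) = 4. At each level, the problem size is divided by 2, so it takes 4 divisions to reduce to a base case of size 1. The algorithm makes 3 recursive calls at each level.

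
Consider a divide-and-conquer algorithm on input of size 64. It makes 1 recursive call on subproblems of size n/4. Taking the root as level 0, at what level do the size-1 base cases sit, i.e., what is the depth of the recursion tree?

For divide and conquer with division factor 4:

Problem sizes at each level:
Level 0: 64
Level 1: 16
Level 2: 4
Level 3: 1

The root is level 0 and the size-1 base case is level 3 (the tree spans levels 0 through 3, i.e. 4 levels counting the root), so the depth is the number of divisions: log_4(64) = 3

The recursion tree depth is log_4(64) = 3. At each level, the problem size is divided by 4, so it takes 3 divisions to reduce to a base case of size 1. The algorithm makes 1 recursive call at each level.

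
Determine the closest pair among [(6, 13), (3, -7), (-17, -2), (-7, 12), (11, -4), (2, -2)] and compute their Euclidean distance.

Computing all pairwise distances among 6 points:

d((6, 13), (3, -7)) = 20.2237
d((6, 13), (-17, -2)) = 27.4591
d((6, 13), (-7, 12)) = 13.0384
d((6, 13), (11, -4)) = 17.72
d((6, 13), (2, -2)) = 15.5242
d((3, -7), (-17, -2)) = 20.6155
d((3, -7), (-7, 12)) = 21.4709
d((3, -7), (11, -4)) = 8.544
d((3, -7), (2, -2)) = 5.099 <-- minimum
d((-17, -2), (-7, 12)) = 17.2047
d((-17, -2), (11, -4)) = 28.0713
d((-17, -2), (2, -2)) = 19.0
d((-7, 12), (11, -4)) = 24.0832
d((-7, 12), (2, -2)) = 16.6433
d((11, -4), (2, -2)) = 9.2195

Closest pair: (3, -7) and (2, -2) with distance 5.099

The closest pair is (3, -7) and (2, -2) with Euclidean distance 5.099. For 6 points, brute-force pairwise comparison is shown above. For large n, the divide-and-conquer algorithm (sort by x, recurse on halves, check the dividing strip) achieves O(n log n).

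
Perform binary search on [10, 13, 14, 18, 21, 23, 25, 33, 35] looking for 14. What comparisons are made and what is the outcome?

Binary search for 14 in [10, 13, 14, 18, 21, 23, 25, 33, 35]:

lo=0, hi=8, mid=4, arr[mid]=21 -> 21 > 14, search left half
lo=0, hi=3, mid=1, arr[mid]=13 -> 13 < 14, search right half
lo=2, hi=3, mid=2, arr[mid]=14 -> Found target at index 2!

Binary search finds 14 at index 2 after 3 comparisons. The search repeatedly halves the search space by comparing with the middle element.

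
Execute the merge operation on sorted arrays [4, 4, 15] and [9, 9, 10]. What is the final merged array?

Merging process:

Compare 4 vs 9: take 4 from left. Merged: [4]
Compare 4 vs 9: take 4 from left. Merged: [4, 4]
Compare 15 vs 9: take 9 from right. Merged: [4, 4, 9]
Compare 15 vs 9: take 9 from right. Merged: [4, 4, 9, 9]
Compare 15 vs 10: take 10 from right. Merged: [4, 4, 9, 9, 10]
Append remaining from left: [15]. Merged: [4, 4, 9, 9, 10, 15]

Final merged array: [4, 4, 9, 9, 10, 15]
Total comparisons: 5

The merged array is [4, 4, 9, 9, 10, 15], requiring 5 comparisons. The merge step runs in O(n) time where n is the total number of elements.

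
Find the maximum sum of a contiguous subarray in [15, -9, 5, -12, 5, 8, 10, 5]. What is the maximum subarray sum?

Using Kadane's algorithm on [15, -9, 5, -12, 5, 8, 10, 5]:

Scanning through the array:
Position 1 (value -9): max_ending_here = 6, max_so_far = 15
Position 2 (value 5): max_ending_here = 11, max_so_far = 15
Position 3 (value -12): max_ending_here = -1, max_so_far = 15
Position 4 (value 5): max_ending_here = 5, max_so_far = 15
Position 5 (value 8): max_ending_here = 13, max_so_far = 15
Position 6 (value 10): max_ending_here = 23, max_so_far = 23
Position 7 (value 5): max_ending_here = 28, max_so_far = 28

Maximum subarray: [5, 8, 10, 5]
Maximum sum: 28

The maximum subarray is [5, 8, 10, 5] with sum 28. This subarray runs from index 4 to index 7.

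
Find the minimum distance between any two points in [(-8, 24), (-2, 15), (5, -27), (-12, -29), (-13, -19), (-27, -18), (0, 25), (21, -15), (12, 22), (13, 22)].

Computing all pairwise distances among 10 points:

d((-8, 24), (-2, 15)) = 10.8167
d((-8, 24), (5, -27)) = 52.6308
d((-8, 24), (-12, -29)) = 53.1507
d((-8, 24), (-13, -19)) = 43.2897
d((-8, 24), (-27, -18)) = 46.0977
d((-8, 24), (0, 25)) = 8.0623
d((-8, 24), (21, -15)) = 48.6004
d((-8, 24), (12, 22)) = 20.0998
d((-8, 24), (13, 22)) = 21.095
d((-2, 15), (5, -27)) = 42.5793
d((-2, 15), (-12, -29)) = 45.1221
d((-2, 15), (-13, -19)) = 35.7351
d((-2, 15), (-27, -18)) = 41.4005
d((-2, 15), (0, 25)) = 10.198
d((-2, 15), (21, -15)) = 37.8021
d((-2, 15), (12, 22)) = 15.6525
d((-2, 15), (13, 22)) = 16.5529
d((5, -27), (-12, -29)) = 17.1172
d((5, -27), (-13, -19)) = 19.6977
d((5, -27), (-27, -18)) = 33.2415
d((5, -27), (0, 25)) = 52.2398
d((5, -27), (21, -15)) = 20.0
d((5, -27), (12, 22)) = 49.4975
d((5, -27), (13, 22)) = 49.6488
d((-12, -29), (-13, -19)) = 10.0499
d((-12, -29), (-27, -18)) = 18.6011
d((-12, -29), (0, 25)) = 55.3173
d((-12, -29), (21, -15)) = 35.8469
d((-12, -29), (12, 22)) = 56.3649
d((-12, -29), (13, 22)) = 56.7979
d((-13, -19), (-27, -18)) = 14.0357
d((-13, -19), (0, 25)) = 45.8803
d((-13, -19), (21, -15)) = 34.2345
d((-13, -19), (12, 22)) = 48.0208
d((-13, -19), (13, 22)) = 48.5489
d((-27, -18), (0, 25)) = 50.774
d((-27, -18), (21, -15)) = 48.0937
d((-27, -18), (12, 22)) = 55.8659
d((-27, -18), (13, 22)) = 56.5685
d((0, 25), (21, -15)) = 45.1774
d((0, 25), (12, 22)) = 12.3693
d((0, 25), (13, 22)) = 13.3417
d((21, -15), (12, 22)) = 38.0789
d((21, -15), (13, 22)) = 37.855
d((12, 22), (13, 22)) = 1.0 <-- minimum

Closest pair: (12, 22) and (13, 22) with distance 1.0

The closest pair is (12, 22) and (13, 22) with Euclidean distance 1.0. For 10 points, brute-force pairwise comparison is shown above. For large n, the divide-and-conquer algorithm (sort by x, recurse on halves, check the dividing strip) achieves O(n log n).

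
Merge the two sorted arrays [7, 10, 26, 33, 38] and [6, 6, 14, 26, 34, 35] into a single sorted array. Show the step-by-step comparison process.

Merging process:

Compare 7 vs 6: take 6 from right. Merged: [6]
Compare 7 vs 6: take 6 from right. Merged: [6, 6]
Compare 7 vs 14: take 7 from left. Merged: [6, 6, 7]
Compare 10 vs 14: take 10 from left. Merged: [6, 6, 7, 10]
Compare 26 vs 14: take 14 from right. Merged: [6, 6, 7, 10, 14]
Compare 26 vs 26: take 26 from left. Merged: [6, 6, 7, 10, 14, 26]
Compare 33 vs 26: take 26 from right. Merged: [6, 6, 7, 10, 14, 26, 26]
Compare 33 vs 34: take 33 from left. Merged: [6, 6, 7, 10, 14, 26, 26, 33]
Compare 38 vs 34: take 34 from right. Merged: [6, 6, 7, 10, 14, 26, 26, 33, 34]
Compare 38 vs 35: take 35 from right. Merged: [6, 6, 7, 10, 14, 26, 26, 33, 34, 35]
Append remaining from left: [38]. Merged: [6, 6, 7, 10, 14, 26, 26, 33, 34, 35, 38]

Final merged array: [6, 6, 7, 10, 14, 26, 26, 33, 34, 35, 38]
Total comparisons: 10

The merged array is [6, 6, 7, 10, 14, 26, 26, 33, 34, 35, 38], requiring 10 comparisons. The merge step runs in O(n) time where n is the total number of elements.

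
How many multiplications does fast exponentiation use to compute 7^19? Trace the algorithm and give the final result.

Computing 7^19 by squaring (build up from 7^1; each line after the first costs one multiplication):

7^1 = 7
7^2 = (7^1)^2 = 7^2 = 49
7^4 = (7^2)^2 = 49^2 = 2401
7^8 = (7^4)^2 = 2401^2 = 5764801
7^9 = 7 * 7^8 = 7 * 5764801 = 40353607
7^18 = (7^9)^2 = 40353607^2 = 1628413597910449
7^19 = 7 * 7^18 = 7 * 1628413597910449 = 11398895185373143

Result: 11398895185373143
Multiplications needed: 6 (6 lines after 7^1)

7^19 = 11398895185373143. Using exponentiation by squaring, this requires 6 multiplications. The key idea: if the exponent is even, square the half-power; if odd, multiply by the base once.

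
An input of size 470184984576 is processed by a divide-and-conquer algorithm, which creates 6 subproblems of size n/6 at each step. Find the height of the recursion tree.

For divide and conquer with division factor 6:

Problem sizes at each level:
Level 0: 470184984576
Level 1: 78364164096
Level 2: 13060694016
Level 3: 2176782336
Level 4: 362797056
Level 5: 60466176
Level 6: 10077696
Level 7: 1679616
Level 8: 279936
Level 9: 46656
Level 10: 7776
Level 11: 1296
Level 12: 216
Level 13: 36
Level 14: 6
Level 15: 1

The root is level 0 and the size-1 base case is level 15 (the tree spans levels 0 through 15, i.e. 16 levels counting the root), so the depth is the number of divisions: log_6(470184984576) = 15

The recursion tree depth is log_6(470184984576) = 15. At each level, the problem size is divided by 6, so it takes 15 divisions to reduce to a base case of size 1. The algorithm makes 6 recursive calls at each level.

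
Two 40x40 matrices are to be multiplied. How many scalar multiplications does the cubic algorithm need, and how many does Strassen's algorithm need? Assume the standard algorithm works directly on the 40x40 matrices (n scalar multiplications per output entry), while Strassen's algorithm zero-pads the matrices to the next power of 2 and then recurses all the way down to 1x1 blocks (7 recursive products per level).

Matrix multiplication for 40x40 matrices:

Strassen's algorithm requires power-of-2 dimensions. Pad 40x40 to 64x64 (next power of 2).

Standard algorithm: 40^3 = 64000 multiplications
Strassen's algorithm: 7^(log2(64)) = 7^6 = 117649 multiplications
Difference: 64000 - 117649 = -53649 (Strassen uses MORE here due to padding overhead — for small or just-over-power-of-2 n, padding can outweigh the per-level savings)

Standard: 64000 multiplications (40^3). Strassen: 117649 multiplications (7^6, after padding to 64x64). Strassen reduces 8 recursive multiplications to 7 at each level.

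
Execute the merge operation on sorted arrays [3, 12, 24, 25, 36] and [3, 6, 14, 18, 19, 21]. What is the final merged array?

Merging process:

Compare 3 vs 3: take 3 from left. Merged: [3]
Compare 12 vs 3: take 3 from right. Merged: [3, 3]
Compare 12 vs 6: take 6 from right. Merged: [3, 3, 6]
Compare 12 vs 14: take 12 from left. Merged: [3, 3, 6, 12]
Compare 24 vs 14: take 14 from right. Merged: [3, 3, 6, 12, 14]
Compare 24 vs 18: take 18 from right. Merged: [3, 3, 6, 12, 14, 18]
Compare 24 vs 19: take 19 from right. Merged: [3, 3, 6, 12, 14, 18, 19]
Compare 24 vs 21: take 21 from right. Merged: [3, 3, 6, 12, 14, 18, 19, 21]
Append remaining from left: [24, 25, 36]. Merged: [3, 3, 6, 12, 14, 18, 19, 21, 24, 25, 36]

Final merged array: [3, 3, 6, 12, 14, 18, 19, 21, 24, 25, 36]
Total comparisons: 8

The merged array is [3, 3, 6, 12, 14, 18, 19, 21, 24, 25, 36], requiring 8 comparisons. The merge step runs in O(n) time where n is the total number of elements.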